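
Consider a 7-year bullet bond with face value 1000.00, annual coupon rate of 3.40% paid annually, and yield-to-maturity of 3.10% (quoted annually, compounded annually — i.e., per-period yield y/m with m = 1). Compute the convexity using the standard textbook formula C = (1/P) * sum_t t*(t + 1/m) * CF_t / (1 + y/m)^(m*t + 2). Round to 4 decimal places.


Answer: Convexity = 46.2331

Derivation:
Coupon per period c = face * coupon_rate / m = 34.000000
Periods per year m = 1; per-period yield y/m = 0.031000
Number of cashflows N = 7
Cashflows (t years, CF_t, discount factor 1/(1+y/m)^(m*t), PV):
  t = 1.0000: CF_t = 34.000000, DF = 0.969932, PV = 32.977692
  t = 2.0000: CF_t = 34.000000, DF = 0.940768, PV = 31.986122
  t = 3.0000: CF_t = 34.000000, DF = 0.912481, PV = 31.024366
  t = 4.0000: CF_t = 34.000000, DF = 0.885045, PV = 30.091529
  t = 5.0000: CF_t = 34.000000, DF = 0.858434, PV = 29.186740
  t = 6.0000: CF_t = 34.000000, DF = 0.832622, PV = 28.309156
  t = 7.0000: CF_t = 1034.000000, DF = 0.807587, PV = 835.045004
Price P = sum_t PV_t = 1018.620609
Convexity numerator sum_t t*(t + 1/m) * CF_t / (1+y/m)^(m*t + 2):
  t = 1.0000: term = 62.048733
  t = 2.0000: term = 180.549174
  t = 3.0000: term = 350.240881
  t = 4.0000: term = 566.183125
  t = 5.0000: term = 823.738785
  t = 6.0000: term = 1118.558971
  t = 7.0000: term = 43992.696060
Convexity = (1/P) * sum = 47094.015729 / 1018.620609 = 46.233127


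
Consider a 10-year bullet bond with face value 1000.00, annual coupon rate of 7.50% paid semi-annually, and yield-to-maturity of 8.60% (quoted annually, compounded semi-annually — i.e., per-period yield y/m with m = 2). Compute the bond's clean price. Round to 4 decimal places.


Coupon per period c = face * coupon_rate / m = 37.500000
Periods per year m = 2; per-period yield y/m = 0.043000
Number of cashflows N = 20
Cashflows (t years, CF_t, discount factor 1/(1+y/m)^(m*t), PV):
  t = 0.5000: CF_t = 37.500000, DF = 0.958773, PV = 35.953979
  t = 1.0000: CF_t = 37.500000, DF = 0.919245, PV = 34.471696
  t = 1.5000: CF_t = 37.500000, DF = 0.881347, PV = 33.050523
  t = 2.0000: CF_t = 37.500000, DF = 0.845012, PV = 31.687942
  t = 2.5000: CF_t = 37.500000, DF = 0.810174, PV = 30.381536
  t = 3.0000: CF_t = 37.500000, DF = 0.776773, PV = 29.128989
  t = 3.5000: CF_t = 37.500000, DF = 0.744749, PV = 27.928082
  t = 4.0000: CF_t = 37.500000, DF = 0.714045, PV = 26.776684
  t = 4.5000: CF_t = 37.500000, DF = 0.684607, PV = 25.672756
  t = 5.0000: CF_t = 37.500000, DF = 0.656382, PV = 24.614339
  t = 5.5000: CF_t = 37.500000, DF = 0.629322, PV = 23.599558
  t = 6.0000: CF_t = 37.500000, DF = 0.603376, PV = 22.626614
  t = 6.5000: CF_t = 37.500000, DF = 0.578501, PV = 21.693781
  t = 7.0000: CF_t = 37.500000, DF = 0.554651, PV = 20.799407
  t = 7.5000: CF_t = 37.500000, DF = 0.531784, PV = 19.941905
  t = 8.0000: CF_t = 37.500000, DF = 0.509860, PV = 19.119755
  t = 8.5000: CF_t = 37.500000, DF = 0.488840, PV = 18.331501
  t = 9.0000: CF_t = 37.500000, DF = 0.468687, PV = 17.575744
  t = 9.5000: CF_t = 37.500000, DF = 0.449364, PV = 16.851145
  t = 10.0000: CF_t = 1037.500000, DF = 0.430838, PV = 446.994250
Price P = sum_t PV_t = 927.200188

Answer: Price = 927.2002


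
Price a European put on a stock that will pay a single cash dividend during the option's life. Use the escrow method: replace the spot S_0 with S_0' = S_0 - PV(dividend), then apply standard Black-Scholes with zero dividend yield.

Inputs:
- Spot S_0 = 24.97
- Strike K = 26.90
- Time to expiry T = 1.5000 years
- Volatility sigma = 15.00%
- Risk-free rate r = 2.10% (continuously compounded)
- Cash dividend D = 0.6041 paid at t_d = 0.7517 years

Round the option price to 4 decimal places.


Answer: Price = 2.8123

Derivation:
PV(D) = D * exp(-r * t_d) = 0.6041 * 0.98433824 = 0.59463873
S_0' = S_0 - PV(D) = 24.9700 - 0.59463873 = 24.37536127
d1 = (ln(S_0'/K) + (r + sigma^2/2)*T) / (sigma*sqrt(T)) = -0.27313688
d2 = d1 - sigma*sqrt(T) = -0.45684861
exp(-rT) = 0.96899096
N(-d1) = 0.60762600; N(-d2) = 0.67611007
P = K * exp(-rT) * N(-d2) - S_0' * N(-d1) = 26.9000 * 0.96899096 * 0.67611007 - 24.37536127 * 0.60762600 = 2.8123


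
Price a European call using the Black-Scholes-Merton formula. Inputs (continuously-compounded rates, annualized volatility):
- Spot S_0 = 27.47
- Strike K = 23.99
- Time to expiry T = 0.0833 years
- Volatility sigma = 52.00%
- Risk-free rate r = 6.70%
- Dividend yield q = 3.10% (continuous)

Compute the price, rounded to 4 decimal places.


Answer: Price = 3.9117

Derivation:
d1 = (ln(S/K) + (r - q + 0.5*sigma^2) * T) / (sigma * sqrt(T)) = 0.99758356
d2 = d1 - sigma * sqrt(T) = 0.84750252
exp(-rT) = 0.99443445; exp(-qT) = 0.99742103
C = S_0 * exp(-qT) * N(d1) - K * exp(-rT) * N(d2)
N(d1) = 0.84075933; N(d2) = 0.80164246
C = 27.4700 * 0.99742103 * 0.84075933 - 23.9900 * 0.99443445 * 0.80164246 = 3.9117


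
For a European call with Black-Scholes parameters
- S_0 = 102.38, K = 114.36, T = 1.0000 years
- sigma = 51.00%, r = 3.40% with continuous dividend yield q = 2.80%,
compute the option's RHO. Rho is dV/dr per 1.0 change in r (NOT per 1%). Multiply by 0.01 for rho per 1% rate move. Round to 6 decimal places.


Answer: Rho = 35.668196

Derivation:
d1 = 0.0497843403; d2 = -0.4602156597
phi(d1) = 0.3984482013; exp(-qT) = 0.9723883668; exp(-rT) = 0.9665715046
N(d2) = 0.3226807159
Rho = K*T*exp(-rT)*N(d2) = 114.3600 * 1.0000 * 0.9665715046 * 0.3226807159 = 35.668196


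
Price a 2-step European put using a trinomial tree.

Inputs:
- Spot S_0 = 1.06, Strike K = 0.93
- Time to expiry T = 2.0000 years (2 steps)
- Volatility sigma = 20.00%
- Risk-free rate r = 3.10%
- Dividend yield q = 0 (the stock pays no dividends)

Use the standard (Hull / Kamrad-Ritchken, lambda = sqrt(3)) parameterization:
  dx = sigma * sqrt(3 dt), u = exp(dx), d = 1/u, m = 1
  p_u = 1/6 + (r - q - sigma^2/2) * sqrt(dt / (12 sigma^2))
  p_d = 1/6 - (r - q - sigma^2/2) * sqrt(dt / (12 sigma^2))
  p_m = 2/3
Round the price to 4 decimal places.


Answer: Price = V(0,0) = 0.0426

Derivation:
dt = T/N = 1.000000; dx = sigma*sqrt(3*dt) = 0.346410
u = exp(dx) = 1.413982; d = 1/u = 0.707222
p_u = 0.182544, p_m = 0.666667, p_d = 0.150790
Discount per step: exp(-r*dt) = 0.969476
Stock lattice S(k, j) with j the centered position index:
  k=0: S(0,+0) = 1.0600
  k=1: S(1,-1) = 0.7497; S(1,+0) = 1.0600; S(1,+1) = 1.4988
  k=2: S(2,-2) = 0.5302; S(2,-1) = 0.7497; S(2,+0) = 1.0600; S(2,+1) = 1.4988; S(2,+2) = 2.1193
Terminal payoffs V(N, j) = max(K - S_T, 0):
  V(2,-2) = 0.399827; V(2,-1) = 0.180344; V(2,+0) = 0.000000; V(2,+1) = 0.000000; V(2,+2) = 0.000000
Backward induction: V(k, j) = exp(-r*dt) * [p_u * V(k+1, j+1) + p_m * V(k+1, j) + p_d * V(k+1, j-1)]
  V(1,-1) = exp(-r*dt) * [p_u*0.000000 + p_m*0.180344 + p_d*0.399827] = 0.175009
  V(1,+0) = exp(-r*dt) * [p_u*0.000000 + p_m*0.000000 + p_d*0.180344] = 0.026364
  V(1,+1) = exp(-r*dt) * [p_u*0.000000 + p_m*0.000000 + p_d*0.000000] = 0.000000
  V(0,+0) = exp(-r*dt) * [p_u*0.000000 + p_m*0.026364 + p_d*0.175009] = 0.042623


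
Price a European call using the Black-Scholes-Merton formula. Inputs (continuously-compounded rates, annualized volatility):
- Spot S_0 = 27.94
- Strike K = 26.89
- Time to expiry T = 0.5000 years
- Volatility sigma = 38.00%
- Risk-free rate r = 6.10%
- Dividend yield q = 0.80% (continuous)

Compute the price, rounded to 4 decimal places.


d1 = (ln(S/K) + (r - q + 0.5*sigma^2) * T) / (sigma * sqrt(T)) = 0.37552909
d2 = d1 - sigma * sqrt(T) = 0.10682851
exp(-rT) = 0.96996043; exp(-qT) = 0.99600799
C = S_0 * exp(-qT) * N(d1) - K * exp(-rT) * N(d2)
N(d1) = 0.64636649; N(d2) = 0.54253749
C = 27.9400 * 0.99600799 * 0.64636649 - 26.8900 * 0.96996043 * 0.54253749 = 3.8368

Answer: Price = 3.8368


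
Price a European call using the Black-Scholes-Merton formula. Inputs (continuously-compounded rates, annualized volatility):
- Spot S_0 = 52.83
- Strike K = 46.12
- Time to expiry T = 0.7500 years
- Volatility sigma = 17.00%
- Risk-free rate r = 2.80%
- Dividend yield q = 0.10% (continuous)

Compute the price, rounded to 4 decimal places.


d1 = (ln(S/K) + (r - q + 0.5*sigma^2) * T) / (sigma * sqrt(T)) = 1.13378019
d2 = d1 - sigma * sqrt(T) = 0.98655587
exp(-rT) = 0.97921896; exp(-qT) = 0.99925028
C = S_0 * exp(-qT) * N(d1) - K * exp(-rT) * N(d2)
N(d1) = 0.87155662; N(d2) = 0.83806979
C = 52.8300 * 0.99925028 * 0.87155662 - 46.1200 * 0.97921896 * 0.83806979 = 8.1613

Answer: Price = 8.1613


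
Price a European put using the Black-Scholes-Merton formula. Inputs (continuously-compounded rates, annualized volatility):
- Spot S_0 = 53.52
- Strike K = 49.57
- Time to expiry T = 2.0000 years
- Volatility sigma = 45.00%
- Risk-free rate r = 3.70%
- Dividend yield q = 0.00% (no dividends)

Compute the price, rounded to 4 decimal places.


Answer: Price = 9.0191

Derivation:
d1 = (ln(S/K) + (r - q + 0.5*sigma^2) * T) / (sigma * sqrt(T)) = 0.55495249
d2 = d1 - sigma * sqrt(T) = -0.08144361
exp(-rT) = 0.92867169; exp(-qT) = 1.00000000
P = K * exp(-rT) * N(-d2) - S_0 * exp(-qT) * N(-d1)
N(-d1) = 0.28946358; N(-d2) = 0.53245542
P = 49.5700 * 0.92867169 * 0.53245542 - 53.5200 * 1.00000000 * 0.28946358 = 9.0191


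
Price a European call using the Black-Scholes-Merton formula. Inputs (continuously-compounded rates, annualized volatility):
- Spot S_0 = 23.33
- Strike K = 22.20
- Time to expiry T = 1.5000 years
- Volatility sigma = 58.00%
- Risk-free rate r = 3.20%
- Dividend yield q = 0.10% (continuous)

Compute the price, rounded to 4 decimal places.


d1 = (ln(S/K) + (r - q + 0.5*sigma^2) * T) / (sigma * sqrt(T)) = 0.49052834
d2 = d1 - sigma * sqrt(T) = -0.21982369
exp(-rT) = 0.95313379; exp(-qT) = 0.99850112
C = S_0 * exp(-qT) * N(d1) - K * exp(-rT) * N(d2)
N(d1) = 0.68811996; N(d2) = 0.41300423
C = 23.3300 * 0.99850112 * 0.68811996 - 22.2000 * 0.95313379 * 0.41300423 = 7.2908

Answer: Price = 7.2908


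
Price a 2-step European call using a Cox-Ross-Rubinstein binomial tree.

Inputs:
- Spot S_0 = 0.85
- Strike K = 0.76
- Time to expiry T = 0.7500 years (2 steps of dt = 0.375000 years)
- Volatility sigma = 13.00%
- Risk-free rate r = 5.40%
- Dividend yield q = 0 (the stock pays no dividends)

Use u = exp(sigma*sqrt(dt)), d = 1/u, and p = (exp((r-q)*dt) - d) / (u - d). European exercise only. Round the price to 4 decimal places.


Answer: Price = V(0,0) = 0.1253

Derivation:
dt = T/N = 0.375000
u = exp(sigma*sqrt(dt)) = 1.082863; d = 1/u = 0.923478
p = (exp((r-q)*dt) - d) / (u - d) = 0.608454
Discount per step: exp(-r*dt) = 0.979954
Stock lattice S(k, i) with i counting down-moves:
  k=0: S(0,0) = 0.8500
  k=1: S(1,0) = 0.9204; S(1,1) = 0.7850
  k=2: S(2,0) = 0.9967; S(2,1) = 0.8500; S(2,2) = 0.7249
Terminal payoffs V(N, i) = max(S_T - K, 0):
  V(2,0) = 0.236703; V(2,1) = 0.090000; V(2,2) = 0.000000
Backward induction: V(k, i) = exp(-r*dt) * [p * V(k+1, i) + (1-p) * V(k+1, i+1)].
  V(1,0) = exp(-r*dt) * [p*0.236703 + (1-p)*0.090000] = 0.175669
  V(1,1) = exp(-r*dt) * [p*0.090000 + (1-p)*0.000000] = 0.053663
  V(0,0) = exp(-r*dt) * [p*0.175669 + (1-p)*0.053663] = 0.125334


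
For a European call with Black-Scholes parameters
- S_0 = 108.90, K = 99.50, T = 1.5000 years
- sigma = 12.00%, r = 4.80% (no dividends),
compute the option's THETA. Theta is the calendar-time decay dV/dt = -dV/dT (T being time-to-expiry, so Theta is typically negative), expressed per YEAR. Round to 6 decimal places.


Answer: Theta = -4.835489

Derivation:
d1 = 1.1776084270; d2 = 1.0306390424
phi(d1) = 0.1994245446; exp(-qT) = 1.0000000000; exp(-rT) = 0.9305308958
Theta = -S*exp(-qT)*phi(d1)*sigma/(2*sqrt(T)) - r*K*exp(-rT)*N(d2) + q*S*exp(-qT)*N(d1)
N(d1) = 0.8805236256; N(d2) = 0.8486449399; sqrt(T) = 1.2247448714
Term 1 = -108.9000 * 1.0000000000 * 0.1994245446 * 0.1200 / (2 * 1.2247448714) = -1.0639276839
Term 2 = -0.0480 * 99.5000 * 0.9305308958 * 0.8486449399 = -3.7715610454
Term 3 = 0 (no dividend yield, q = 0)
Theta = -1.0639276839 + (-3.7715610454) + (0.0000000000) = -4.835489


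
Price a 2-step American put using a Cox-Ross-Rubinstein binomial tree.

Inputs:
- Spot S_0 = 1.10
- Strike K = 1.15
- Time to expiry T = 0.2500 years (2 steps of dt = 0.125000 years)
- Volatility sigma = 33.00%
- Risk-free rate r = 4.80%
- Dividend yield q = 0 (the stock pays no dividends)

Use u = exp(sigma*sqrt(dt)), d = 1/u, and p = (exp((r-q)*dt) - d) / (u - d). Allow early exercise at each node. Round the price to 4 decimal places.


Answer: Price = V(0,0) = 0.0980

Derivation:
dt = T/N = 0.125000
u = exp(sigma*sqrt(dt)) = 1.123751; d = 1/u = 0.889876
p = (exp((r-q)*dt) - d) / (u - d) = 0.496597
Discount per step: exp(-r*dt) = 0.994018
Stock lattice S(k, i) with i counting down-moves:
  k=0: S(0,0) = 1.1000
  k=1: S(1,0) = 1.2361; S(1,1) = 0.9789
  k=2: S(2,0) = 1.3891; S(2,1) = 1.1000; S(2,2) = 0.8711
Terminal payoffs V(N, i) = max(K - S_T, 0):
  V(2,0) = 0.000000; V(2,1) = 0.050000; V(2,2) = 0.278932
Backward induction: V(k, i) = exp(-r*dt) * [p * V(k+1, i) + (1-p) * V(k+1, i+1)]; then take max(V_cont, immediate exercise) for American.
  V(1,0) = exp(-r*dt) * [p*0.000000 + (1-p)*0.050000] = 0.025020; exercise = 0.000000; V(1,0) = max -> 0.025020
  V(1,1) = exp(-r*dt) * [p*0.050000 + (1-p)*0.278932] = 0.164257; exercise = 0.171136; V(1,1) = max -> 0.171136
  V(0,0) = exp(-r*dt) * [p*0.025020 + (1-p)*0.171136] = 0.097985; exercise = 0.050000; V(0,0) = max -> 0.097985


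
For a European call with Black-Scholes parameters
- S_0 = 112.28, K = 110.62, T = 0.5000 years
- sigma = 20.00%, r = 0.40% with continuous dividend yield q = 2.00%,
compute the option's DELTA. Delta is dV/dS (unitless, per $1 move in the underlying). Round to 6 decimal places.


Answer: Delta = 0.542098

Derivation:
d1 = 0.1194646083; d2 = -0.0219567479
phi(d1) = 0.3961056028; exp(-qT) = 0.9900498337; exp(-rT) = 0.9980019987
N(d1) = 0.5475463612
Delta = exp(-qT) * N(d1) = 0.9900498337 * 0.5475463612 = 0.542098


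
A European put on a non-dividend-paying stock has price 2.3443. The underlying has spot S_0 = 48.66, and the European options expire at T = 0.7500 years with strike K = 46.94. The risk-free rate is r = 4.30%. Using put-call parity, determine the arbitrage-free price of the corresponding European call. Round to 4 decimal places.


Answer: Call price = 5.5540

Derivation:
Put-call parity: C - P = S_0 * exp(-qT) - K * exp(-rT).
S_0 * exp(-qT) = 48.6600 * 1.00000000 = 48.66000000
K * exp(-rT) = 46.9400 * 0.96826449 = 45.45033496
C = P + S*exp(-qT) - K*exp(-rT)
C = 2.3443 + 48.66000000 - 45.45033496 = 5.5540


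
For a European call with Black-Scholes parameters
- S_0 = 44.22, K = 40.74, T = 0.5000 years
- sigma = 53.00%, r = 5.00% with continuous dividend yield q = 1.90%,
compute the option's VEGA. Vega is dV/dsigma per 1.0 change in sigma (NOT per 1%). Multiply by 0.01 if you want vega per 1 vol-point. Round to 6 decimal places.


Answer: Vega = 11.179216

Derivation:
d1 = 0.4474565431; d2 = 0.0726899491
phi(d1) = 0.3609386744; exp(-qT) = 0.9905449824; exp(-rT) = 0.9753099120
Vega = S * exp(-qT) * phi(d1) * sqrt(T) = 44.2200 * 0.9905449824 * 0.3609386744 * 0.7071067812 = 11.179216


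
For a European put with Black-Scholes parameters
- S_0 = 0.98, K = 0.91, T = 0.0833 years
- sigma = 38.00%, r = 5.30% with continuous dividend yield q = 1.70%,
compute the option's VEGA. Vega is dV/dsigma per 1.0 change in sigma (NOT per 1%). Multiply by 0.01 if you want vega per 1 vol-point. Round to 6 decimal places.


Answer: Vega = 0.084550

Derivation:
d1 = 0.7578876499; d2 = 0.6482130402
phi(d1) = 0.2993519289; exp(-qT) = 0.9985849022; exp(-rT) = 0.9955948313
Vega = S * exp(-qT) * phi(d1) * sqrt(T) = 0.9800 * 0.9985849022 * 0.2993519289 * 0.2886173938 = 0.084550


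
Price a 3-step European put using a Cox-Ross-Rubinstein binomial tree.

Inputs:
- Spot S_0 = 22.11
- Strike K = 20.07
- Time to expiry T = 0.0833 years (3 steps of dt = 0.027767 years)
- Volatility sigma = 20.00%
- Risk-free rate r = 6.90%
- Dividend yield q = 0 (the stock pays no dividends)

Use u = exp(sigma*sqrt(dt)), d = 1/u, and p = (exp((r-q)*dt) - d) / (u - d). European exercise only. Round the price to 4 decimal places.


Answer: Price = V(0,0) = 0.0070

Derivation:
dt = T/N = 0.027767
u = exp(sigma*sqrt(dt)) = 1.033888; d = 1/u = 0.967223
p = (exp((r-q)*dt) - d) / (u - d) = 0.520436
Discount per step: exp(-r*dt) = 0.998086
Stock lattice S(k, i) with i counting down-moves:
  k=0: S(0,0) = 22.1100
  k=1: S(1,0) = 22.8593; S(1,1) = 21.3853
  k=2: S(2,0) = 23.6339; S(2,1) = 22.1100; S(2,2) = 20.6843
  k=3: S(3,0) = 24.4348; S(3,1) = 22.8593; S(3,2) = 21.3853; S(3,3) = 20.0064
Terminal payoffs V(N, i) = max(K - S_T, 0):
  V(3,0) = 0.000000; V(3,1) = 0.000000; V(3,2) = 0.000000; V(3,3) = 0.063645
Backward induction: V(k, i) = exp(-r*dt) * [p * V(k+1, i) + (1-p) * V(k+1, i+1)].
  V(2,0) = exp(-r*dt) * [p*0.000000 + (1-p)*0.000000] = 0.000000
  V(2,1) = exp(-r*dt) * [p*0.000000 + (1-p)*0.000000] = 0.000000
  V(2,2) = exp(-r*dt) * [p*0.000000 + (1-p)*0.063645] = 0.030463
  V(1,0) = exp(-r*dt) * [p*0.000000 + (1-p)*0.000000] = 0.000000
  V(1,1) = exp(-r*dt) * [p*0.000000 + (1-p)*0.030463] = 0.014581
  V(0,0) = exp(-r*dt) * [p*0.000000 + (1-p)*0.014581] = 0.006979


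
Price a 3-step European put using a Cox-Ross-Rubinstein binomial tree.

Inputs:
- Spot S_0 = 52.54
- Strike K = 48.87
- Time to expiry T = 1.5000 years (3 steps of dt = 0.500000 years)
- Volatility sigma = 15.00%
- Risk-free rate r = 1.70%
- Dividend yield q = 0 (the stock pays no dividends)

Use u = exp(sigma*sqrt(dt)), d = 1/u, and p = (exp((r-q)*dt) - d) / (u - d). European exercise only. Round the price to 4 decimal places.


Answer: Price = V(0,0) = 1.7687

Derivation:
dt = T/N = 0.500000
u = exp(sigma*sqrt(dt)) = 1.111895; d = 1/u = 0.899365
p = (exp((r-q)*dt) - d) / (u - d) = 0.513673
Discount per step: exp(-r*dt) = 0.991536
Stock lattice S(k, i) with i counting down-moves:
  k=0: S(0,0) = 52.5400
  k=1: S(1,0) = 58.4190; S(1,1) = 47.2527
  k=2: S(2,0) = 64.9558; S(2,1) = 52.5400; S(2,2) = 42.4974
  k=3: S(3,0) = 72.2240; S(3,1) = 58.4190; S(3,2) = 47.2527; S(3,3) = 38.2207
Terminal payoffs V(N, i) = max(K - S_T, 0):
  V(3,0) = 0.000000; V(3,1) = 0.000000; V(3,2) = 1.617349; V(3,3) = 10.649320
Backward induction: V(k, i) = exp(-r*dt) * [p * V(k+1, i) + (1-p) * V(k+1, i+1)].
  V(2,0) = exp(-r*dt) * [p*0.000000 + (1-p)*0.000000] = 0.000000
  V(2,1) = exp(-r*dt) * [p*0.000000 + (1-p)*1.617349] = 0.779903
  V(2,2) = exp(-r*dt) * [p*1.617349 + (1-p)*10.649320] = 5.958972
  V(1,0) = exp(-r*dt) * [p*0.000000 + (1-p)*0.779903] = 0.376077
  V(1,1) = exp(-r*dt) * [p*0.779903 + (1-p)*5.958972] = 3.270704
  V(0,0) = exp(-r*dt) * [p*0.376077 + (1-p)*3.270704] = 1.768714


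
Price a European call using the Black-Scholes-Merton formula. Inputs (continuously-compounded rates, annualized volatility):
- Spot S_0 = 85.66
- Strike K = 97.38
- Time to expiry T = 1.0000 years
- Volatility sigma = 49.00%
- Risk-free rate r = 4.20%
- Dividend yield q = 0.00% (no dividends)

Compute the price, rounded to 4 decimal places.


d1 = (ln(S/K) + (r - q + 0.5*sigma^2) * T) / (sigma * sqrt(T)) = 0.06901045
d2 = d1 - sigma * sqrt(T) = -0.42098955
exp(-rT) = 0.95886978; exp(-qT) = 1.00000000
C = S_0 * exp(-qT) * N(d1) - K * exp(-rT) * N(d2)
N(d1) = 0.52750935; N(d2) = 0.33688136
C = 85.6600 * 1.00000000 * 0.52750935 - 97.3800 * 0.95886978 * 0.33688136 = 13.7302

Answer: Price = 13.7302


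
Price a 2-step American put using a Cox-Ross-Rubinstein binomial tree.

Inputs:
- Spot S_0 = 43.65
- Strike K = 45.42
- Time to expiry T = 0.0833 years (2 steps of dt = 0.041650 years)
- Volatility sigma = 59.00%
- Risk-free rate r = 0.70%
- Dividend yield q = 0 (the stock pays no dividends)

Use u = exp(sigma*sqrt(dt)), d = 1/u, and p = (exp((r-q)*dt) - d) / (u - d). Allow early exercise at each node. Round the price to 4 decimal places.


Answer: Price = V(0,0) = 3.9946

Derivation:
dt = T/N = 0.041650
u = exp(sigma*sqrt(dt)) = 1.127958; d = 1/u = 0.886558
p = (exp((r-q)*dt) - d) / (u - d) = 0.471142
Discount per step: exp(-r*dt) = 0.999708
Stock lattice S(k, i) with i counting down-moves:
  k=0: S(0,0) = 43.6500
  k=1: S(1,0) = 49.2354; S(1,1) = 38.6982
  k=2: S(2,0) = 55.5355; S(2,1) = 43.6500; S(2,2) = 34.3082
Terminal payoffs V(N, i) = max(K - S_T, 0):
  V(2,0) = 0.000000; V(2,1) = 1.770000; V(2,2) = 11.111780
Backward induction: V(k, i) = exp(-r*dt) * [p * V(k+1, i) + (1-p) * V(k+1, i+1)]; then take max(V_cont, immediate exercise) for American.
  V(1,0) = exp(-r*dt) * [p*0.000000 + (1-p)*1.770000] = 0.935806; exercise = 0.000000; V(1,0) = max -> 0.935806
  V(1,1) = exp(-r*dt) * [p*1.770000 + (1-p)*11.111780] = 6.708520; exercise = 6.721760; V(1,1) = max -> 6.721760
  V(0,0) = exp(-r*dt) * [p*0.935806 + (1-p)*6.721760] = 3.994589; exercise = 1.770000; V(0,0) = max -> 3.994589


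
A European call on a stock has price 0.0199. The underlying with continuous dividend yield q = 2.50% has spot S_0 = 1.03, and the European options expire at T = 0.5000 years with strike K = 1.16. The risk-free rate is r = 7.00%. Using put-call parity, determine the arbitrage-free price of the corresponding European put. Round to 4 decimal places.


Put-call parity: C - P = S_0 * exp(-qT) - K * exp(-rT).
S_0 * exp(-qT) = 1.0300 * 0.98757780 = 1.01720513
K * exp(-rT) = 1.1600 * 0.96560542 = 1.12010228
P = C - S*exp(-qT) + K*exp(-rT)
P = 0.0199 - 1.01720513 + 1.12010228 = 0.1228

Answer: Put price = 0.1228


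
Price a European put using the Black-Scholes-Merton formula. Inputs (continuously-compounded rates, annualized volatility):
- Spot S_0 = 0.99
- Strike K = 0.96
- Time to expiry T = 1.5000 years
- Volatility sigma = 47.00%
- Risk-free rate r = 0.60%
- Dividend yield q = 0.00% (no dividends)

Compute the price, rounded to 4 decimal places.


Answer: Price = 0.2011

Derivation:
d1 = (ln(S/K) + (r - q + 0.5*sigma^2) * T) / (sigma * sqrt(T)) = 0.35690743
d2 = d1 - sigma * sqrt(T) = -0.21872265
exp(-rT) = 0.99104038; exp(-qT) = 1.00000000
P = K * exp(-rT) * N(-d2) - S_0 * exp(-qT) * N(-d1)
N(-d1) = 0.36058055; N(-d2) = 0.58656695
P = 0.9600 * 0.99104038 * 0.58656695 - 0.9900 * 1.00000000 * 0.36058055 = 0.2011


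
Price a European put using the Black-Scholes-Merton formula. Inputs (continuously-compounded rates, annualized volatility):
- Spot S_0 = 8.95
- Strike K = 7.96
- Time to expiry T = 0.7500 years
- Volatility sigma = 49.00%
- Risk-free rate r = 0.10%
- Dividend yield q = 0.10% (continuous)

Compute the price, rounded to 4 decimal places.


Answer: Price = 0.9779

Derivation:
d1 = (ln(S/K) + (r - q + 0.5*sigma^2) * T) / (sigma * sqrt(T)) = 0.48841955
d2 = d1 - sigma * sqrt(T) = 0.06406710
exp(-rT) = 0.99925028; exp(-qT) = 0.99925028
P = K * exp(-rT) * N(-d2) - S_0 * exp(-qT) * N(-d1)
N(-d1) = 0.31262635; N(-d2) = 0.47445840
P = 7.9600 * 0.99925028 * 0.47445840 - 8.9500 * 0.99925028 * 0.31262635 = 0.9779


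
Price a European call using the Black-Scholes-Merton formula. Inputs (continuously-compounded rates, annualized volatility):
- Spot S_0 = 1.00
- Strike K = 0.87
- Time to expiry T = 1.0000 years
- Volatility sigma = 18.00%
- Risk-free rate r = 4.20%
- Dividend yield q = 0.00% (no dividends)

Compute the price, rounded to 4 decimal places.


d1 = (ln(S/K) + (r - q + 0.5*sigma^2) * T) / (sigma * sqrt(T)) = 1.09701149
d2 = d1 - sigma * sqrt(T) = 0.91701149
exp(-rT) = 0.95886978; exp(-qT) = 1.00000000
C = S_0 * exp(-qT) * N(d1) - K * exp(-rT) * N(d2)
N(d1) = 0.86368181; N(d2) = 0.82043169
C = 1.0000 * 1.00000000 * 0.86368181 - 0.8700 * 0.95886978 * 0.82043169 = 0.1793

Answer: Price = 0.1793


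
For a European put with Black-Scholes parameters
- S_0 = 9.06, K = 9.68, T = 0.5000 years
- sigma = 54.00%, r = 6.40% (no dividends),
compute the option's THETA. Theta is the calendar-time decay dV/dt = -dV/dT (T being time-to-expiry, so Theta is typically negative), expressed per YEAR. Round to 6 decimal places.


d1 = 0.1013708773; d2 = -0.2804667845
phi(d1) = 0.3968977609; exp(-qT) = 1.0000000000; exp(-rT) = 0.9685065821
Theta = -S*exp(-qT)*phi(d1)*sigma/(2*sqrt(T)) + r*K*exp(-rT)*N(-d2) - q*S*exp(-qT)*N(-d1)
N(-d1) = 0.4596280270; N(-d2) = 0.6104402973; sqrt(T) = 0.7071067812
Term 1 = -9.0600 * 1.0000000000 * 0.3968977609 * 0.5400 / (2 * 0.7071067812) = -1.3730476479
Term 2 = 0.0640 * 9.6800 * 0.9685065821 * 0.6104402973 = 0.3662697931
Term 3 = 0 (no dividend yield, q = 0)
Theta = -1.3730476479 + (0.3662697931) + (0.0000000000) = -1.006778

Answer: Theta = -1.006778


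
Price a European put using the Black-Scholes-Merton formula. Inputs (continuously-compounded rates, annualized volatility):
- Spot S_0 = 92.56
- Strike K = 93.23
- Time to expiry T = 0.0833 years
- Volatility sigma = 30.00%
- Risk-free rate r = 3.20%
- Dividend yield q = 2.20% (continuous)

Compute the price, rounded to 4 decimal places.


Answer: Price = 3.5049

Derivation:
d1 = (ln(S/K) + (r - q + 0.5*sigma^2) * T) / (sigma * sqrt(T)) = -0.03038597
d2 = d1 - sigma * sqrt(T) = -0.11697118
exp(-rT) = 0.99733795; exp(-qT) = 0.99816908
P = K * exp(-rT) * N(-d2) - S_0 * exp(-qT) * N(-d1)
N(-d1) = 0.51212038; N(-d2) = 0.54655856
P = 93.2300 * 0.99733795 * 0.54655856 - 92.5600 * 0.99816908 * 0.51212038 = 3.5049


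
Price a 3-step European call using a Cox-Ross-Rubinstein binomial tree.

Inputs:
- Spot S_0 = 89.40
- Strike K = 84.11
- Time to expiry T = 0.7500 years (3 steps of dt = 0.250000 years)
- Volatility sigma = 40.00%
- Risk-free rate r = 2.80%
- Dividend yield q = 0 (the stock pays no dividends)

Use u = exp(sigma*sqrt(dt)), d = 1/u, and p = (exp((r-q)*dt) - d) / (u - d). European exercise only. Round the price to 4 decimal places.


dt = T/N = 0.250000
u = exp(sigma*sqrt(dt)) = 1.221403; d = 1/u = 0.818731
p = (exp((r-q)*dt) - d) / (u - d) = 0.467611
Discount per step: exp(-r*dt) = 0.993024
Stock lattice S(k, i) with i counting down-moves:
  k=0: S(0,0) = 89.4000
  k=1: S(1,0) = 109.1934; S(1,1) = 73.1945
  k=2: S(2,0) = 133.3691; S(2,1) = 89.4000; S(2,2) = 59.9266
  k=3: S(3,0) = 162.8974; S(3,1) = 109.1934; S(3,2) = 73.1945; S(3,3) = 49.0638
Terminal payoffs V(N, i) = max(S_T - K, 0):
  V(3,0) = 78.787421; V(3,1) = 25.083407; V(3,2) = 0.000000; V(3,3) = 0.000000
Backward induction: V(k, i) = exp(-r*dt) * [p * V(k+1, i) + (1-p) * V(k+1, i+1)].
  V(2,0) = exp(-r*dt) * [p*78.787421 + (1-p)*25.083407] = 49.845842
  V(2,1) = exp(-r*dt) * [p*25.083407 + (1-p)*0.000000] = 11.647455
  V(2,2) = exp(-r*dt) * [p*0.000000 + (1-p)*0.000000] = 0.000000
  V(1,0) = exp(-r*dt) * [p*49.845842 + (1-p)*11.647455] = 29.303591
  V(1,1) = exp(-r*dt) * [p*11.647455 + (1-p)*0.000000] = 5.408484
  V(0,0) = exp(-r*dt) * [p*29.303591 + (1-p)*5.408484] = 16.466427

Answer: Price = V(0,0) = 16.4664


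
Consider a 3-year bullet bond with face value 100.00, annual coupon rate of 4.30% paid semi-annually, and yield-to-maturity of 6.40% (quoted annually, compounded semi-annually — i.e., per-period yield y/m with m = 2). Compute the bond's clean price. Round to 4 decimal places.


Answer: Price = 94.3495

Derivation:
Coupon per period c = face * coupon_rate / m = 2.150000
Periods per year m = 2; per-period yield y/m = 0.032000
Number of cashflows N = 6
Cashflows (t years, CF_t, discount factor 1/(1+y/m)^(m*t), PV):
  t = 0.5000: CF_t = 2.150000, DF = 0.968992, PV = 2.083333
  t = 1.0000: CF_t = 2.150000, DF = 0.938946, PV = 2.018734
  t = 1.5000: CF_t = 2.150000, DF = 0.909831, PV = 1.956137
  t = 2.0000: CF_t = 2.150000, DF = 0.881620, PV = 1.895482
  t = 2.5000: CF_t = 2.150000, DF = 0.854283, PV = 1.836707
  t = 3.0000: CF_t = 102.150000, DF = 0.827793, PV = 84.559068
Price P = sum_t PV_t = 94.349462


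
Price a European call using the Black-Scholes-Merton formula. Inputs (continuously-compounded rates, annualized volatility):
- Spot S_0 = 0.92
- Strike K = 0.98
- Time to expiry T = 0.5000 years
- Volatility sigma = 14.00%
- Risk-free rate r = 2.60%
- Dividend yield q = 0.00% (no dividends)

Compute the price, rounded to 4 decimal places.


Answer: Price = 0.0183

Derivation:
d1 = (ln(S/K) + (r - q + 0.5*sigma^2) * T) / (sigma * sqrt(T)) = -0.45738598
d2 = d1 - sigma * sqrt(T) = -0.55638093
exp(-rT) = 0.98708414; exp(-qT) = 1.00000000
C = S_0 * exp(-qT) * N(d1) - K * exp(-rT) * N(d2)
N(d1) = 0.32369682; N(d2) = 0.28897524
C = 0.9200 * 1.00000000 * 0.32369682 - 0.9800 * 0.98708414 * 0.28897524 = 0.0183


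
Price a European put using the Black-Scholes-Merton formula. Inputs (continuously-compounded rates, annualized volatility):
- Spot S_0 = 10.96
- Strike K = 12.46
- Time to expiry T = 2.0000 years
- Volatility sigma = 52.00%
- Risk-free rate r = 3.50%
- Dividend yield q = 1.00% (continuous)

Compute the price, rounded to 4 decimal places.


Answer: Price = 3.6623

Derivation:
d1 = (ln(S/K) + (r - q + 0.5*sigma^2) * T) / (sigma * sqrt(T)) = 0.26126068
d2 = d1 - sigma * sqrt(T) = -0.47413037
exp(-rT) = 0.93239382; exp(-qT) = 0.98019867
P = K * exp(-rT) * N(-d2) - S_0 * exp(-qT) * N(-d1)
N(-d1) = 0.39694574; N(-d2) = 0.68229653
P = 12.4600 * 0.93239382 * 0.68229653 - 10.9600 * 0.98019867 * 0.39694574 = 3.6623


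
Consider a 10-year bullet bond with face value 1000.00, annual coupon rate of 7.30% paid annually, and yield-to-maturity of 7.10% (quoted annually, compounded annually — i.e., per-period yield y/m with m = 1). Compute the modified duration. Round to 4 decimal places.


Answer: Modified duration = 6.9584

Derivation:
Coupon per period c = face * coupon_rate / m = 73.000000
Periods per year m = 1; per-period yield y/m = 0.071000
Number of cashflows N = 10
Cashflows (t years, CF_t, discount factor 1/(1+y/m)^(m*t), PV):
  t = 1.0000: CF_t = 73.000000, DF = 0.933707, PV = 68.160598
  t = 2.0000: CF_t = 73.000000, DF = 0.871808, PV = 63.642015
  t = 3.0000: CF_t = 73.000000, DF = 0.814013, PV = 59.422983
  t = 4.0000: CF_t = 73.000000, DF = 0.760050, PV = 55.483644
  t = 5.0000: CF_t = 73.000000, DF = 0.709664, PV = 51.805457
  t = 6.0000: CF_t = 73.000000, DF = 0.662618, PV = 48.371108
  t = 7.0000: CF_t = 73.000000, DF = 0.618691, PV = 45.164433
  t = 8.0000: CF_t = 73.000000, DF = 0.577676, PV = 42.170339
  t = 9.0000: CF_t = 73.000000, DF = 0.539380, PV = 39.374733
  t = 10.0000: CF_t = 1073.000000, DF = 0.503623, PV = 540.387150
Price P = sum_t PV_t = 1013.982459
First compute Macaulay numerator sum_t t * PV_t:
  t * PV_t at t = 1.0000: 68.160598
  t * PV_t at t = 2.0000: 127.284029
  t * PV_t at t = 3.0000: 178.268948
  t * PV_t at t = 4.0000: 221.934576
  t * PV_t at t = 5.0000: 259.027283
  t * PV_t at t = 6.0000: 290.226648
  t * PV_t at t = 7.0000: 316.151032
  t * PV_t at t = 8.0000: 337.362713
  t * PV_t at t = 9.0000: 354.372598
  t * PV_t at t = 10.0000: 5403.871505
Macaulay duration D = 7556.659929 / 1013.982459 = 7.452456
Modified duration = D / (1 + y/m) = 7.452456 / (1 + 0.071000) = 6.958409


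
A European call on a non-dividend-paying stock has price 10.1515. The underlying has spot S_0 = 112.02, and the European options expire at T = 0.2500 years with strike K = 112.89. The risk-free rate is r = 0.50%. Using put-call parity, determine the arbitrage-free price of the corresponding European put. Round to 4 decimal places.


Answer: Put price = 10.8805

Derivation:
Put-call parity: C - P = S_0 * exp(-qT) - K * exp(-rT).
S_0 * exp(-qT) = 112.0200 * 1.00000000 = 112.02000000
K * exp(-rT) = 112.8900 * 0.99875078 = 112.74897566
P = C - S*exp(-qT) + K*exp(-rT)
P = 10.1515 - 112.02000000 + 112.74897566 = 10.8805


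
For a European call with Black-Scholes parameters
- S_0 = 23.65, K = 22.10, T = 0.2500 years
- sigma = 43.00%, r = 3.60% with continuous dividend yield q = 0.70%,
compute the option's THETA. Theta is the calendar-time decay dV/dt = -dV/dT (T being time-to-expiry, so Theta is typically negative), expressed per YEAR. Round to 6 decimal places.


d1 = 0.4565023554; d2 = 0.2415023554
phi(d1) = 0.3594659815; exp(-qT) = 0.9982515304; exp(-rT) = 0.9910403788
Theta = -S*exp(-qT)*phi(d1)*sigma/(2*sqrt(T)) - r*K*exp(-rT)*N(d2) + q*S*exp(-qT)*N(d1)
N(d1) = 0.6759856113; N(d2) = 0.5954171044; sqrt(T) = 0.5000000000
Term 1 = -23.6500 * 0.9982515304 * 0.3594659815 * 0.4300 / (2 * 0.5000000000) = -3.6491976121
Term 2 = -0.0360 * 22.1000 * 0.9910403788 * 0.5954171044 = -0.4694695516
Term 3 = 0.0070 * 23.6500 * 0.9982515304 * 0.6759856113 = 0.1117137477
Theta = -3.6491976121 + (-0.4694695516) + (0.1117137477) = -4.006953

Answer: Theta = -4.006953


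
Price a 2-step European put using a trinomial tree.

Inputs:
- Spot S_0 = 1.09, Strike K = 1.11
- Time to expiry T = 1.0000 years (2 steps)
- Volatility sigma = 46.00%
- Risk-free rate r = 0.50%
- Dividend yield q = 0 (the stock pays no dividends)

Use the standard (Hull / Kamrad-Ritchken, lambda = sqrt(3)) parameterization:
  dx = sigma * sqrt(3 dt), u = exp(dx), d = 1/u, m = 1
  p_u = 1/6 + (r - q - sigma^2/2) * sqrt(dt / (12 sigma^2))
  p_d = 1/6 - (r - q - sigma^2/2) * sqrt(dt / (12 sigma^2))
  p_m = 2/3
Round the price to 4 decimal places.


Answer: Price = V(0,0) = 0.1808

Derivation:
dt = T/N = 0.500000; dx = sigma*sqrt(3*dt) = 0.563383
u = exp(dx) = 1.756604; d = 1/u = 0.569280
p_u = 0.121937, p_m = 0.666667, p_d = 0.211396
Discount per step: exp(-r*dt) = 0.997503
Stock lattice S(k, j) with j the centered position index:
  k=0: S(0,+0) = 1.0900
  k=1: S(1,-1) = 0.6205; S(1,+0) = 1.0900; S(1,+1) = 1.9147
  k=2: S(2,-2) = 0.3532; S(2,-1) = 0.6205; S(2,+0) = 1.0900; S(2,+1) = 1.9147; S(2,+2) = 3.3634
Terminal payoffs V(N, j) = max(K - S_T, 0):
  V(2,-2) = 0.756753; V(2,-1) = 0.489485; V(2,+0) = 0.020000; V(2,+1) = 0.000000; V(2,+2) = 0.000000
Backward induction: V(k, j) = exp(-r*dt) * [p_u * V(k+1, j+1) + p_m * V(k+1, j) + p_d * V(k+1, j-1)]
  V(1,-1) = exp(-r*dt) * [p_u*0.020000 + p_m*0.489485 + p_d*0.756753] = 0.487516
  V(1,+0) = exp(-r*dt) * [p_u*0.000000 + p_m*0.020000 + p_d*0.489485] = 0.116517
  V(1,+1) = exp(-r*dt) * [p_u*0.000000 + p_m*0.000000 + p_d*0.020000] = 0.004217
  V(0,+0) = exp(-r*dt) * [p_u*0.004217 + p_m*0.116517 + p_d*0.487516] = 0.180799


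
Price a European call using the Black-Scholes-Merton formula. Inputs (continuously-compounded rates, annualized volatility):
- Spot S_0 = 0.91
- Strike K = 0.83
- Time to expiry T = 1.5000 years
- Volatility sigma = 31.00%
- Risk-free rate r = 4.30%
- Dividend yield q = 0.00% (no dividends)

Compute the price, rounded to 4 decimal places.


d1 = (ln(S/K) + (r - q + 0.5*sigma^2) * T) / (sigma * sqrt(T)) = 0.60208431
d2 = d1 - sigma * sqrt(T) = 0.22241340
exp(-rT) = 0.93753611; exp(-qT) = 1.00000000
C = S_0 * exp(-qT) * N(d1) - K * exp(-rT) * N(d2)
N(d1) = 0.72644099; N(d2) = 0.58800396
C = 0.9100 * 1.00000000 * 0.72644099 - 0.8300 * 0.93753611 * 0.58800396 = 0.2035

Answer: Price = 0.2035


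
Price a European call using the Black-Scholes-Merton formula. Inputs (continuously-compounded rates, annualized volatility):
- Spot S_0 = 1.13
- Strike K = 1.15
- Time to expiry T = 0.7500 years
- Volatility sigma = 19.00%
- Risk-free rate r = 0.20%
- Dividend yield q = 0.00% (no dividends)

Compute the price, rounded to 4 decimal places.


Answer: Price = 0.0659

Derivation:
d1 = (ln(S/K) + (r - q + 0.5*sigma^2) * T) / (sigma * sqrt(T)) = -0.01523481
d2 = d1 - sigma * sqrt(T) = -0.17977964
exp(-rT) = 0.99850112; exp(-qT) = 1.00000000
C = S_0 * exp(-qT) * N(d1) - K * exp(-rT) * N(d2)
N(d1) = 0.49392242; N(d2) = 0.42866278
C = 1.1300 * 1.00000000 * 0.49392242 - 1.1500 * 0.99850112 * 0.42866278 = 0.0659


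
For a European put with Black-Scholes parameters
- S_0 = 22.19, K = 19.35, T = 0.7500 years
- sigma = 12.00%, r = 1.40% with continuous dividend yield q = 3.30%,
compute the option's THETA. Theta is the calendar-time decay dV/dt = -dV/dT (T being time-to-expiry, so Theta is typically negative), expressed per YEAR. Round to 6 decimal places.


Answer: Theta = -0.322948

Derivation:
d1 = 1.2326362571; d2 = 1.1287132086
phi(d1) = 0.1866286241; exp(-qT) = 0.9755537700; exp(-rT) = 0.9895549326
Theta = -S*exp(-qT)*phi(d1)*sigma/(2*sqrt(T)) + r*K*exp(-rT)*N(-d2) - q*S*exp(-qT)*N(-d1)
N(-d1) = 0.1088557517; N(-d2) = 0.1295094177; sqrt(T) = 0.8660254038
Term 1 = -22.1900 * 0.9755537700 * 0.1866286241 * 0.1200 / (2 * 0.8660254038) = -0.2799028927
Term 2 = 0.0140 * 19.3500 * 0.9895549326 * 0.1295094177 = 0.0347176455
Term 3 = -0.0330 * 22.1900 * 0.9755537700 * 0.1088557517 = -0.0777631483
Theta = -0.2799028927 + (0.0347176455) + (-0.0777631483) = -0.322948


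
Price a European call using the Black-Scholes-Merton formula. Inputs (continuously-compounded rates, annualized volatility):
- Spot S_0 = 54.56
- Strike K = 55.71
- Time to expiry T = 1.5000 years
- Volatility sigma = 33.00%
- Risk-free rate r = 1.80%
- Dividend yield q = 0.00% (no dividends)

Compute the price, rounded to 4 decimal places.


Answer: Price = 8.8789

Derivation:
d1 = (ln(S/K) + (r - q + 0.5*sigma^2) * T) / (sigma * sqrt(T)) = 0.21727803
d2 = d1 - sigma * sqrt(T) = -0.18688778
exp(-rT) = 0.97336124; exp(-qT) = 1.00000000
C = S_0 * exp(-qT) * N(d1) - K * exp(-rT) * N(d2)
N(d1) = 0.58600416; N(d2) = 0.42587431
C = 54.5600 * 1.00000000 * 0.58600416 - 55.7100 * 0.97336124 * 0.42587431 = 8.8789


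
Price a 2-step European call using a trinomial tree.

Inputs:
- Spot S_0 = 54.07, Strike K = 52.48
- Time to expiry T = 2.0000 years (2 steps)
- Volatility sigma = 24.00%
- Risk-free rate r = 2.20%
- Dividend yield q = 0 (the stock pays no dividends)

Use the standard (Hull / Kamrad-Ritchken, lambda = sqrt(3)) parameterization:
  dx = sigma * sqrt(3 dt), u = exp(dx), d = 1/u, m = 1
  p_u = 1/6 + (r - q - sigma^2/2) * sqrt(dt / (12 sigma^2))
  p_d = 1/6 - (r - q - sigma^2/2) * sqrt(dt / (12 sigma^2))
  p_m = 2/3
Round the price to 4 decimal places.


dt = T/N = 1.000000; dx = sigma*sqrt(3*dt) = 0.415692
u = exp(dx) = 1.515419; d = 1/u = 0.659883
p_u = 0.158488, p_m = 0.666667, p_d = 0.174846
Discount per step: exp(-r*dt) = 0.978240
Stock lattice S(k, j) with j the centered position index:
  k=0: S(0,+0) = 54.0700
  k=1: S(1,-1) = 35.6799; S(1,+0) = 54.0700; S(1,+1) = 81.9387
  k=2: S(2,-2) = 23.5446; S(2,-1) = 35.6799; S(2,+0) = 54.0700; S(2,+1) = 81.9387; S(2,+2) = 124.1715
Terminal payoffs V(N, j) = max(S_T - K, 0):
  V(2,-2) = 0.000000; V(2,-1) = 0.000000; V(2,+0) = 1.590000; V(2,+1) = 29.458724; V(2,+2) = 71.691527
Backward induction: V(k, j) = exp(-r*dt) * [p_u * V(k+1, j+1) + p_m * V(k+1, j) + p_d * V(k+1, j-1)]
  V(1,-1) = exp(-r*dt) * [p_u*1.590000 + p_m*0.000000 + p_d*0.000000] = 0.246512
  V(1,+0) = exp(-r*dt) * [p_u*29.458724 + p_m*1.590000 + p_d*0.000000] = 5.604182
  V(1,+1) = exp(-r*dt) * [p_u*71.691527 + p_m*29.458724 + p_d*1.590000] = 30.598736
  V(0,+0) = exp(-r*dt) * [p_u*30.598736 + p_m*5.604182 + p_d*0.246512] = 8.440982

Answer: Price = V(0,0) = 8.4410


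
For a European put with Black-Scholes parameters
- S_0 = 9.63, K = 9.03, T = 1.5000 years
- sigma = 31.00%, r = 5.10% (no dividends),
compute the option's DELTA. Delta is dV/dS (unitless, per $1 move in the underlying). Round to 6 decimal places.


Answer: Delta = -0.287479

Derivation:
d1 = 0.5607642111; d2 = 0.1810933009
phi(d1) = 0.3408997670; exp(-qT) = 1.0000000000; exp(-rT) = 0.9263529143
N(-d1) = 0.2874791437
Delta = -exp(-qT) * N(-d1) = -1.0000000000 * 0.2874791437 = -0.287479


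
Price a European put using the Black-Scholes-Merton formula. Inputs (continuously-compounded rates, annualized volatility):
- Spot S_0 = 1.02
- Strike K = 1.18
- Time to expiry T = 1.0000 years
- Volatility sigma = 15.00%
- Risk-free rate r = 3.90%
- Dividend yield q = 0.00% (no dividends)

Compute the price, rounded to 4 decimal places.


Answer: Price = 0.1374

Derivation:
d1 = (ln(S/K) + (r - q + 0.5*sigma^2) * T) / (sigma * sqrt(T)) = -0.63641207
d2 = d1 - sigma * sqrt(T) = -0.78641207
exp(-rT) = 0.96175071; exp(-qT) = 1.00000000
P = K * exp(-rT) * N(-d2) - S_0 * exp(-qT) * N(-d1)
N(-d1) = 0.73774606; N(-d2) = 0.78418694
P = 1.1800 * 0.96175071 * 0.78418694 - 1.0200 * 1.00000000 * 0.73774606 = 0.1374


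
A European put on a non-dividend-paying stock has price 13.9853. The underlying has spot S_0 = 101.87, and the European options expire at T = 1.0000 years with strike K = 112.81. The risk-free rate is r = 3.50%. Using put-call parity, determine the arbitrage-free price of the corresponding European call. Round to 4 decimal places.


Put-call parity: C - P = S_0 * exp(-qT) - K * exp(-rT).
S_0 * exp(-qT) = 101.8700 * 1.00000000 = 101.87000000
K * exp(-rT) = 112.8100 * 0.96560542 = 108.92994701
C = P + S*exp(-qT) - K*exp(-rT)
C = 13.9853 + 101.87000000 - 108.92994701 = 6.9254

Answer: Call price = 6.9254
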